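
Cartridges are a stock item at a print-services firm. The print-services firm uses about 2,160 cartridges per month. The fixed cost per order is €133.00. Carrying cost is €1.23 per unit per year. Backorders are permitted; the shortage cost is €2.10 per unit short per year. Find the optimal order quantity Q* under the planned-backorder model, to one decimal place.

Annual demand D = 2,160 × 12 = 25,920.
With planned backorders, Q* = √(2DS/H) · √((H+B)/B).
√(2DS/H) = √(2 × 25,920 × 133 / 1.23) = 2367.586.
√((H+B)/B) = √((1.23+2.1)/2.1) = 1.2593.
Q* ≈ 2981.386.

Q* ≈ 2,981.4 cartridges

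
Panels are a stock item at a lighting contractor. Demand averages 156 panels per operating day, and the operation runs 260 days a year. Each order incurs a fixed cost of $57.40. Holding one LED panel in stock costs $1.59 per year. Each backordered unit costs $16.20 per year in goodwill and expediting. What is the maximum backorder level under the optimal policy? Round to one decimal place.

Annual demand D = 156 × 260 = 40,560.
With planned backorders, Q* = √(2DS/H) · √((H+B)/B).
√(2DS/H) = √(2 × 40,560 × 57.4 / 1.59) = 1711.281.
√((H+B)/B) = √((1.59+16.2)/16.2) = 1.0479.
Q* ≈ 1793.295.
S* = Q* · H/(H+B) = 1793.295 × 1.59/17.79 ≈ 160.278.

S* ≈ 160.3 panels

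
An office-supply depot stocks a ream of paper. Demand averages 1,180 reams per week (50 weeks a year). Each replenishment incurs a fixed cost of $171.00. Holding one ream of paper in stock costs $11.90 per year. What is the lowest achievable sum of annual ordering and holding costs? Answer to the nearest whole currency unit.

TC* ≈ $15,496

Annual demand D = 1,180 × 50 = 59,000.
EOQ = √(2DS/H) = √(2 × 59,000 × 171 / 11.9) ≈ 1302.16.
At Q*, ordering cost (D/Q*)S equals holding cost (Q*/2)H, each = √(DSH/2).
Minimum total = √(2DSH) = √(2 × 59,000 × 171 × 11.9) ≈ 15495.748.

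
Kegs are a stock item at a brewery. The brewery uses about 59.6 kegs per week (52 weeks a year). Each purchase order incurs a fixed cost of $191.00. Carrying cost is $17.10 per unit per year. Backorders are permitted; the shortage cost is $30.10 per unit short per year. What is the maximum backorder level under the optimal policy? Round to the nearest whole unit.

S* ≈ 119 kegs

Annual demand D = 59.6 × 52 = 3,099.2.
With planned backorders, Q* = √(2DS/H) · √((H+B)/B).
√(2DS/H) = √(2 × 3,099.2 × 191 / 17.1) = 263.123.
√((H+B)/B) = √((17.1+30.1)/30.1) = 1.2522.
Q* ≈ 329.493.
S* = Q* · H/(H+B) = 329.493 × 17.1/47.2 ≈ 119.371.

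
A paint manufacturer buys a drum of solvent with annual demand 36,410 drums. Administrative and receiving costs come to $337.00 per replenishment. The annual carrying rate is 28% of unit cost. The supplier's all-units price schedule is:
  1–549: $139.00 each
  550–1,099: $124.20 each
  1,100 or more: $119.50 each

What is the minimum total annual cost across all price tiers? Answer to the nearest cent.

Holding cost per unit per year at price C is H = 0.28·C.
Candidates are each tier's EOQ (if it falls in that tier) and each price-break quantity.
Tier 1 ($139.00): EOQ = 794.1 exceeds tier's upper bound 549, so this tier is dominated.
EOQ at $124.20 = 840.0 (feasible in tier 2): TC = 36,410×$124.20 + (36,410/840.0)×337 + (840.0/2)×0.28×$124.20 = $4,551,335.27.
EOQ at $119.50 = 856.4 < 1100, so use break Q=1100: TC = 36,410×$119.50 + (36,410/1100.0)×337 + (1100.0/2)×0.28×$119.50 = $4,380,552.70.
Lowest total cost among the candidates is at Q = 1100.0.

TC* ≈ $4,380,552.70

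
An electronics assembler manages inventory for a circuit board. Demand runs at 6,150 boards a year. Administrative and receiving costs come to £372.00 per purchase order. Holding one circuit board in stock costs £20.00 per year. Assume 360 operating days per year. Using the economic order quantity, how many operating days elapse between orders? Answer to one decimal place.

The optimal lot size = √(2DS/H) = √(2 × 6,150 × 372 / 20) ≈ 478.31.
Cycle time = Q*/D × 360 = 478.31 / 6,150 × 360 ≈ 27.999 days.

T ≈ 28.0 days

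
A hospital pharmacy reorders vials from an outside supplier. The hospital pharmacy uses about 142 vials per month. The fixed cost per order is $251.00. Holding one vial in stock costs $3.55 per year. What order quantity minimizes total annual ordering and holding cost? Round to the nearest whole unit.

Q* ≈ 491 vials

Annual demand D = 142 × 12 = 1,704.
EOQ = √(2DS / H) = √(2 × 1,704 × 251 / 3.55).
= √(855,408 / 3.55) = √240,960 ≈ 490.877.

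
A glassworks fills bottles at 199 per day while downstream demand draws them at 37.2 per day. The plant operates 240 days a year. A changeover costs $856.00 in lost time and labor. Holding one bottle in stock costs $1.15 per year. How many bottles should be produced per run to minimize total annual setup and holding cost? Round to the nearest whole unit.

Annual demand D = 37.2 × 240 = 8,928.
Production build-up factor (1 − d/p) = 1 − 37.2/199 = 0.8131.
Q* = √(2DS / (H(1 − d/p))) = √(2 × 8,928 × 856 / (1.15 × 0.8131)).
= √(15,284,736 / 0.935) ≈ 4043.127.

Q* ≈ 4,043 bottles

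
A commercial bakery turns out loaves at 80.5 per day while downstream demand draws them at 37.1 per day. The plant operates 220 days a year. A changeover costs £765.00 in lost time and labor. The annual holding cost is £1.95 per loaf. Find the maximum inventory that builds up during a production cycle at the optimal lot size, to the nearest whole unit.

Annual demand D = 37.1 × 220 = 8,162.
Production build-up factor (1 − d/p) = 1 − 37.1/80.5 = 0.5391.
Q* = √(2DS / (H(1 − d/p))) = √(2 × 8,162 × 765 / (1.95 × 0.5391)).
= √(12,487,860 / 1.0513) ≈ 3446.512.
Maximum inventory = Q*(1 − d/p) = 3446.512 × 0.5391 ≈ 1858.119.

I_max ≈ 1,858 loaves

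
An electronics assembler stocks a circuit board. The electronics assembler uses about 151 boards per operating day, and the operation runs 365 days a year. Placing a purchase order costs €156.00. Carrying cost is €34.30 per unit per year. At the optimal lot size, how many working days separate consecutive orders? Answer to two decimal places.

T ≈ 4.69 days

Annual demand D = 151 × 365 = 55,115.
Q* = √(2DS/H) = √(2 × 55,115 × 156 / 34.3) ≈ 708.05.
Cycle time = Q*/D × 365 = 708.05 / 55,115 × 365 ≈ 4.689 days.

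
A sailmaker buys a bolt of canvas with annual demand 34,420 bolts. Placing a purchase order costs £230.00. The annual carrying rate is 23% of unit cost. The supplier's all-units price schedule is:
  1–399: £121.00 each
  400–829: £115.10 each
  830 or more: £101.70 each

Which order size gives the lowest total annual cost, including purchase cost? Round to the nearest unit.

Q* ≈ 830 bolts

Holding cost per unit per year at price C is H = 0.23·C.
Candidates are each tier's EOQ (if it falls in that tier) and each price-break quantity.
Tier 1 (£121.00): EOQ = 754.3 exceeds tier's upper bound 399, so this tier is dominated.
EOQ at £115.10 = 773.4 (feasible in tier 2): TC = 34,420×£115.10 + (34,420/773.4)×230 + (773.4/2)×0.23×£115.10 = £3,982,215.21.
EOQ at £101.70 = 822.7 < 830, so use break Q=830: TC = 34,420×£101.70 + (34,420/830.0)×230 + (830.0/2)×0.23×£101.70 = £3,519,759.34.
Lowest total cost is £3,519,759.34 at Q = 830.0.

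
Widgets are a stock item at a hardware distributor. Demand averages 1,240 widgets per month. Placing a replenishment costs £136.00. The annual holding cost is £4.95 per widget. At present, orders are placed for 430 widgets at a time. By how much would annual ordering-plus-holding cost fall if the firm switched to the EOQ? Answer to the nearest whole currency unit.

Extra cost ≈ £1,294 per year

Annual demand D = 1,240 × 12 = 14,880.
EOQ = √(2DS/H) = √(2 × 14,880 × 136 / 4.95) ≈ 904.24.
Cost at Q* = (D/Q*)S + (Q*/2)H = √(2DSH) ≈ £4,475.98.
Cost at Q = 430: (14,880/430)×136 + (430/2)×4.95 = £4,706.23 + £1,064.25 = £5,770.48.
Excess = £5,770.48 − £4,475.98 = £1,294.50.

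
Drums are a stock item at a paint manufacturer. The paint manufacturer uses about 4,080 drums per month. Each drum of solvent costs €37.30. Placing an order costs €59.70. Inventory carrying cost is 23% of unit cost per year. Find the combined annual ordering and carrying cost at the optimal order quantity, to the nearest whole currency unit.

TC* ≈ €7,082

Annual demand D = 4,080 × 12 = 48,960.
Holding cost H = 0.23 × €37.30 = €8.5790 per unit per year.
The optimal lot size = √(2DS/H) = √(2 × 48,960 × 59.7 / 8.579) ≈ 825.48.
At Q*, ordering cost (D/Q*)S equals holding cost (Q*/2)H, each = √(DSH/2).
Minimum total = √(2DSH) = √(2 × 48,960 × 59.7 × 8.579) ≈ 7081.760.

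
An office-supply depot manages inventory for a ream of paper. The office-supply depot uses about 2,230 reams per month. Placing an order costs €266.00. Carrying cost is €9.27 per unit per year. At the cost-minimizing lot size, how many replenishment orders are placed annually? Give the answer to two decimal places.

N ≈ 21.59 orders per year

Annual demand D = 2,230 × 12 = 26,760.
EOQ = √(2DS/H) = √(2 × 26,760 × 266 / 9.27) ≈ 1239.25.
Orders per year = D / Q* = 26,760 / 1239.25 ≈ 21.594.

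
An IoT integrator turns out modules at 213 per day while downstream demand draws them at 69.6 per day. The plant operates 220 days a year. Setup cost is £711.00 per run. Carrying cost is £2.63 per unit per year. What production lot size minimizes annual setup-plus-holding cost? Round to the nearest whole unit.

Q* ≈ 3,507 modules

Annual demand D = 69.6 × 220 = 15,312.
Production build-up factor (1 − d/p) = 1 − 69.6/213 = 0.6732.
Q* = √(2DS / (H(1 − d/p))) = √(2 × 15,312 × 711 / (2.63 × 0.6732)).
= √(21,773,664 / 1.7706) ≈ 3506.736.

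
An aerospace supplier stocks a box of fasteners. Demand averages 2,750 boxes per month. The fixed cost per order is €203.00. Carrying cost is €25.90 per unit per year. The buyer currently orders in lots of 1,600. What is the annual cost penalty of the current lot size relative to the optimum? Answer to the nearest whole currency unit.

Annual demand D = 2,750 × 12 = 33,000.
EOQ = √(2DS/H) = √(2 × 33,000 × 203 / 25.9) ≈ 719.23.
Cost at Q* = (D/Q*)S + (Q*/2)H = √(2DSH) ≈ €18,628.16.
Cost at Q = 1,600: (33,000/1,600)×203 + (1,600/2)×25.9 = €4,186.88 + €20,720.00 = €24,906.88.
Excess = €24,906.88 − €18,628.16 = €6,278.72.

Extra cost ≈ €6,279 per year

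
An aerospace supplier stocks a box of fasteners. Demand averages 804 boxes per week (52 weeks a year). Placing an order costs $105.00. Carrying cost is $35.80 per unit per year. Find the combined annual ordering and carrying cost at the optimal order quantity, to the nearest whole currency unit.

TC* ≈ $17,729

Annual demand D = 804 × 52 = 41,808.
Q* = √(2DS/H) = √(2 × 41,808 × 105 / 35.8) ≈ 495.22.
At Q*, ordering cost (D/Q*)S equals holding cost (Q*/2)H, each = √(DSH/2).
Minimum total = √(2DSH) = √(2 × 41,808 × 105 × 35.8) ≈ 17728.862.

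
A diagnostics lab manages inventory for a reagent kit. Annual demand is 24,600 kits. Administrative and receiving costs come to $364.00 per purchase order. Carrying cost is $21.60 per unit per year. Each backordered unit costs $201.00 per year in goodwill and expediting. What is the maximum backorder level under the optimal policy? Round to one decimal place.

S* ≈ 93.0 kits

With planned backorders, Q* = √(2DS/H) · √((H+B)/B).
√(2DS/H) = √(2 × 24,600 × 364 / 21.6) = 910.555.
√((H+B)/B) = √((21.6+201)/201) = 1.0524.
Q* ≈ 958.233.
S* = Q* · H/(H+B) = 958.233 × 21.6/222.6 ≈ 92.982.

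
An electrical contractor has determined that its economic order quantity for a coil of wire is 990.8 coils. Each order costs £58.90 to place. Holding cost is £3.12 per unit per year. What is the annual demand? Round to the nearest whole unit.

D ≈ 26,000 coils per year

Squaring Q* = √(2DS/H) gives Q*² = 2DS/H.
From Q* = √(2DS/H): D = Q*²H / (2S) = 990.8² × 3.12 / (2 × 58.9) = 26000.476.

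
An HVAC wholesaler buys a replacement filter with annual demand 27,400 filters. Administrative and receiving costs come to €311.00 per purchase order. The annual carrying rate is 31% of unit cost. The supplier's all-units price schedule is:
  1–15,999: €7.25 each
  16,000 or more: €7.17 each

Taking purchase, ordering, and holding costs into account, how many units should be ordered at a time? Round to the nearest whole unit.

Holding cost per unit per year at price C is H = 0.31·C.
Candidates are each tier's EOQ (if it falls in that tier) and each price-break quantity.
EOQ at €7.25 = 2753.7 (feasible in tier 1): TC = 27,400×€7.25 + (27,400/2753.7)×311 + (2753.7/2)×0.31×€7.25 = €204,839.00.
EOQ at €7.17 = 2769.0 < 16000, so use break Q=16000: TC = 27,400×€7.17 + (27,400/16000.0)×311 + (16000.0/2)×0.31×€7.17 = €214,772.19.
Lowest total cost is €204,839.00 at Q = 2753.7.

Q* ≈ 2,754 filters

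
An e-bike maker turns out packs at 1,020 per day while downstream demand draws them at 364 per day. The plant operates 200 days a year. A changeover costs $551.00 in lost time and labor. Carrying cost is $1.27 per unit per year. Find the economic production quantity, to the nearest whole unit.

Q* ≈ 9,911 packs

Annual demand D = 364 × 200 = 72,800.
Production build-up factor (1 − d/p) = 1 − 364/1,020 = 0.6431.
Q* = √(2DS / (H(1 − d/p))) = √(2 × 72,800 × 551 / (1.27 × 0.6431)).
= √(80,225,600 / 0.8168) ≈ 9910.665.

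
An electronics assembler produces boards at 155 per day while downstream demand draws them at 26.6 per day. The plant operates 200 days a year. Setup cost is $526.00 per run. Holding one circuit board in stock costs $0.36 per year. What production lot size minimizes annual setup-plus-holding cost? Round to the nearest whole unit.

Annual demand D = 26.6 × 200 = 5,320.
Production build-up factor (1 − d/p) = 1 − 26.6/155 = 0.8284.
Q* = √(2DS / (H(1 − d/p))) = √(2 × 5,320 × 526 / (0.36 × 0.8284)).
= √(5,596,640 / 0.2982) ≈ 4332.073.

Q* ≈ 4,332 boards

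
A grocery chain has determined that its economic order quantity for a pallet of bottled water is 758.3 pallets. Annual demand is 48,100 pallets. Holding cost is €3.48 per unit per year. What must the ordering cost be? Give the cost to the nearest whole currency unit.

The basic EOQ model gives Q* = √(2DS/H); rearrange for the unknown.
From Q* = √(2DS/H): S = Q*²H / (2D) = 758.3² × 3.48 / (2 × 48,100) = 20.8011.

S ≈ €21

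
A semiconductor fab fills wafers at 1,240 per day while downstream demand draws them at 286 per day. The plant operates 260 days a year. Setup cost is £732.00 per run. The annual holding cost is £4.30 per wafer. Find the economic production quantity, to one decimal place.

Q* ≈ 5,736.4 wafers

Annual demand D = 286 × 260 = 74,360.
Production build-up factor (1 − d/p) = 1 − 286/1,240 = 0.7694.
Q* = √(2DS / (H(1 − d/p))) = √(2 × 74,360 × 732 / (4.3 × 0.7694)).
= √(108,863,040 / 3.3082) ≈ 5736.443.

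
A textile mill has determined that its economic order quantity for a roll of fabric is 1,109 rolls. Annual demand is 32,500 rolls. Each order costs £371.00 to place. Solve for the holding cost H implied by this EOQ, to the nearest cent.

Squaring Q* = √(2DS/H) gives Q*² = 2DS/H.
From Q* = √(2DS/H): H = 2DS / Q*² = 2 × 32,500 × 371 / 1,109² = 19.6076.

H ≈ £19.61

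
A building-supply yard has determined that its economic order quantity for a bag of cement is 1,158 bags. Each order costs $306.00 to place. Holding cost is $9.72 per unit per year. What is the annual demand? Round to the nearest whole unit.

D ≈ 21,298 bags per year

Invert the EOQ relation Q*² = 2DS/H.
From Q* = √(2DS/H): D = Q*²H / (2S) = 1,158² × 9.72 / (2 × 306) = 21297.664.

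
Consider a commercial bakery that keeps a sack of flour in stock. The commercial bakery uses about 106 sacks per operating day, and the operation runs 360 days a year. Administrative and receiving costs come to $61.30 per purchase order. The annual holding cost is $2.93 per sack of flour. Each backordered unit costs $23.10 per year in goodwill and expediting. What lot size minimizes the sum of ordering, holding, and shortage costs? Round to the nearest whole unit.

Q* ≈ 1,341 sacks

Annual demand D = 106 × 360 = 38,160.
With planned backorders, Q* = √(2DS/H) · √((H+B)/B).
√(2DS/H) = √(2 × 38,160 × 61.3 / 2.93) = 1263.617.
√((H+B)/B) = √((2.93+23.1)/23.1) = 1.0615.
Q* ≈ 1341.364.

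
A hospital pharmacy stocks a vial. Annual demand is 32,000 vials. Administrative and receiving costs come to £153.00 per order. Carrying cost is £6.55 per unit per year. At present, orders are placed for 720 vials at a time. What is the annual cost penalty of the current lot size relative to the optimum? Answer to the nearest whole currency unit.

Extra cost ≈ £1,149 per year

EOQ = √(2DS/H) = √(2 × 32,000 × 153 / 6.55) ≈ 1222.69.
Cost at Q* = (D/Q*)S + (Q*/2)H = √(2DSH) ≈ £8,008.60.
Cost at Q = 720: (32,000/720)×153 + (720/2)×6.55 = £6,800.00 + £2,358.00 = £9,158.00.
Excess = £9,158.00 − £8,008.60 = £1,149.40.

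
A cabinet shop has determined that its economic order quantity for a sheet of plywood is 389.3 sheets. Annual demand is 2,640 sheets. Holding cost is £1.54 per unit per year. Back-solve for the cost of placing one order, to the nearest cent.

The basic EOQ model gives Q* = √(2DS/H); rearrange for the unknown.
From Q* = √(2DS/H): S = Q*²H / (2D) = 389.3² × 1.54 / (2 × 2,640) = 44.2034.

S ≈ £44.20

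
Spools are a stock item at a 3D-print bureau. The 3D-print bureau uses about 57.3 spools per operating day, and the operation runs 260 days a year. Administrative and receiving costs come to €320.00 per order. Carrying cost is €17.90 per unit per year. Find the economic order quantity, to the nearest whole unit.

Annual demand D = 57.3 × 260 = 14,898.
EOQ = √(2DS / H) = √(2 × 14,898 × 320 / 17.9).
= √(9,534,720 / 17.9) = √532,665.9218 ≈ 729.840.

Q* ≈ 730 spools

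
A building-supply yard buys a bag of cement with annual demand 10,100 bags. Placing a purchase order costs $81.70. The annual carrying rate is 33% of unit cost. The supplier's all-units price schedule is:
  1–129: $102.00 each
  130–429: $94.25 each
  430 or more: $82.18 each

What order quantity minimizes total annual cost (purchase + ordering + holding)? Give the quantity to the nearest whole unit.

Holding cost per unit per year at price C is H = 0.33·C.
Candidates are each tier's EOQ (if it falls in that tier) and each price-break quantity.
Tier 1 ($102.00): EOQ = 221.4 exceeds tier's upper bound 129, so this tier is dominated.
EOQ at $94.25 = 230.4 (feasible in tier 2): TC = 10,100×$94.25 + (10,100/230.4)×81.7 + (230.4/2)×0.33×$94.25 = $959,089.47.
EOQ at $82.18 = 246.7 < 430, so use break Q=430: TC = 10,100×$82.18 + (10,100/430.0)×81.7 + (430.0/2)×0.33×$82.18 = $837,767.67.
Lowest total cost is $837,767.67 at Q = 430.0.

Q* ≈ 430 bags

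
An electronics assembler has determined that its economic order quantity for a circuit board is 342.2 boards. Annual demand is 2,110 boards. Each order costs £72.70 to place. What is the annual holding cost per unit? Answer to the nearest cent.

H ≈ £2.62

The basic EOQ model gives Q* = √(2DS/H); rearrange for the unknown.
From Q* = √(2DS/H): H = 2DS / Q*² = 2 × 2,110 × 72.7 / 342.2² = 2.6199.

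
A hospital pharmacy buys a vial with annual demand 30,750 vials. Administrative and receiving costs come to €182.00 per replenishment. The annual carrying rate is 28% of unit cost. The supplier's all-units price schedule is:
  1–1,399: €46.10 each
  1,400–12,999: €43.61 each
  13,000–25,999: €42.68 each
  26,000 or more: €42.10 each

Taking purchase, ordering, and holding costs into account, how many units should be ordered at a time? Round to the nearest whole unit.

Holding cost per unit per year at price C is H = 0.28·C.
For each price level, check whether its EOQ is feasible; otherwise the best quantity at that price is the breakpoint.
EOQ at €46.10 = 931.2 (feasible in tier 1): TC = 30,750×€46.10 + (30,750/931.2)×182 + (931.2/2)×0.28×€46.10 = €1,429,594.95.
EOQ at €43.61 = 957.4 < 1400, so use break Q=1400: TC = 30,750×€43.61 + (30,750/1400.0)×182 + (1400.0/2)×0.28×€43.61 = €1,353,552.56.
EOQ at €42.68 = 967.8 < 13000, so use break Q=13000: TC = 30,750×€42.68 + (30,750/13000.0)×182 + (13000.0/2)×0.28×€42.68 = €1,390,518.10.
EOQ at €42.10 = 974.4 < 26000, so use break Q=26000: TC = 30,750×€42.10 + (30,750/26000.0)×182 + (26000.0/2)×0.28×€42.10 = €1,448,034.25.
Lowest total cost is €1,353,552.56 at Q = 1400.0.

Q* ≈ 1,400 vials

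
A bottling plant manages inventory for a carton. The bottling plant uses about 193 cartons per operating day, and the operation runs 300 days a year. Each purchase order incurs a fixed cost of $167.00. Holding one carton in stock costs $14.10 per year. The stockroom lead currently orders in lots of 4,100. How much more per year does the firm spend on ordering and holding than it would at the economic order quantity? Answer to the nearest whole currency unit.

Extra cost ≈ $14,751 per year

Annual demand D = 193 × 300 = 57,900.
EOQ = √(2DS/H) = √(2 × 57,900 × 167 / 14.1) ≈ 1171.12.
Cost at Q* = (D/Q*)S + (Q*/2)H = √(2DSH) ≈ $16,512.85.
Cost at Q = 4,100: (57,900/4,100)×167 + (4,100/2)×14.1 = $2,358.37 + $28,905.00 = $31,263.37.
Excess = $31,263.37 − $16,512.85 = $14,750.51.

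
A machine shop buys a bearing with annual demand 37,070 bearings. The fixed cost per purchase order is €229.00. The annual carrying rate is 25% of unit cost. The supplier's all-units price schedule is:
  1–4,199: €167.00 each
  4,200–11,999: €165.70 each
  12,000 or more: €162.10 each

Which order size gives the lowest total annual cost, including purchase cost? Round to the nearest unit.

Holding cost per unit per year at price C is H = 0.25·C.
Evaluate total cost at each tier's feasible EOQ or, if the EOQ is below the tier, at the tier's minimum quantity.
EOQ at €167.00 = 637.7 (feasible in tier 1): TC = 37,070×€167.00 + (37,070/637.7)×229 + (637.7/2)×0.25×€167.00 = €6,217,313.94.
EOQ at €165.70 = 640.2 < 4200, so use break Q=4200: TC = 37,070×€165.70 + (37,070/4200.0)×229 + (4200.0/2)×0.25×€165.70 = €6,231,512.70.
EOQ at €162.10 = 647.3 < 12000, so use break Q=12000: TC = 37,070×€162.10 + (37,070/12000.0)×229 + (12000.0/2)×0.25×€162.10 = €6,252,904.42.
Lowest total cost is €6,217,313.94 at Q = 637.7.

Q* ≈ 638 bearings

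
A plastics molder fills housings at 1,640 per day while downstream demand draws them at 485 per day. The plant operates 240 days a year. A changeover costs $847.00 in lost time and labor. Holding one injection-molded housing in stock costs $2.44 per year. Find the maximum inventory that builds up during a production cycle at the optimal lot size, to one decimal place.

Annual demand D = 485 × 240 = 116,400.
Production build-up factor (1 − d/p) = 1 − 485/1,640 = 0.7043.
Q* = √(2DS / (H(1 − d/p))) = √(2 × 116,400 × 847 / (2.44 × 0.7043)).
= √(197,181,600 / 1.7184) ≈ 10711.967.
Maximum inventory = Q*(1 − d/p) = 10711.967 × 0.7043 ≈ 7544.098.

I_max ≈ 7,544.1 housings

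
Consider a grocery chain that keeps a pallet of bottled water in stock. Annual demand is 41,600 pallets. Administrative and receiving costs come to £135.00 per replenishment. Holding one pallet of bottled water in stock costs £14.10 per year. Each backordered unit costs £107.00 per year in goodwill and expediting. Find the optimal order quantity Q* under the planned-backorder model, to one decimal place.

With planned backorders, Q* = √(2DS/H) · √((H+B)/B).
√(2DS/H) = √(2 × 41,600 × 135 / 14.1) = 892.522.
√((H+B)/B) = √((14.1+107)/107) = 1.0638.
Q* ≈ 949.509.

Q* ≈ 949.5 pallets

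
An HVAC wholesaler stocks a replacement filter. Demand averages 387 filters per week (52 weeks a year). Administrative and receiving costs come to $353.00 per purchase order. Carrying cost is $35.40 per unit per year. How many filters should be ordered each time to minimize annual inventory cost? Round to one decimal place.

Annual demand D = 387 × 52 = 20,124.
EOQ = √(2DS / H) = √(2 × 20,124 × 353 / 35.4).
= √(14,207,544 / 35.4) = √401,343.0508 ≈ 633.516.

Q* ≈ 633.5 filters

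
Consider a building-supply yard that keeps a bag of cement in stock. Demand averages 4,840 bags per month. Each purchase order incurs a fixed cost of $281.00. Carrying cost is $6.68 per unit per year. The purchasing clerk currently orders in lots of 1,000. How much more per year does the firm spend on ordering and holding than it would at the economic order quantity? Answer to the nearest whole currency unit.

Annual demand D = 4,840 × 12 = 58,080.
EOQ = √(2DS/H) = √(2 × 58,080 × 281 / 6.68) ≈ 2210.51.
Cost at Q* = (D/Q*)S + (Q*/2)H = √(2DSH) ≈ $14,766.23.
Cost at Q = 1,000: (58,080/1,000)×281 + (1,000/2)×6.68 = $16,320.48 + $3,340.00 = $19,660.48.
Excess = $19,660.48 − $14,766.23 = $4,894.25.

Extra cost ≈ $4,894 per year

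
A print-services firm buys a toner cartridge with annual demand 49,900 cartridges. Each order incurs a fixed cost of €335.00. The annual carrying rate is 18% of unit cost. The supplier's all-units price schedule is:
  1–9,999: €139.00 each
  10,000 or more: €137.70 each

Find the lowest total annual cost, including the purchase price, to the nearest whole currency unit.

TC* ≈ €6,965,022

Holding cost per unit per year at price C is H = 0.18·C.
Evaluate total cost at each tier's feasible EOQ or, if the EOQ is below the tier, at the tier's minimum quantity.
EOQ at €139.00 = 1156.0 (feasible in tier 1): TC = 49,900×€139.00 + (49,900/1156.0)×335 + (1156.0/2)×0.18×€139.00 = €6,965,022.20.
EOQ at €137.70 = 1161.4 < 10000, so use break Q=10000: TC = 49,900×€137.70 + (49,900/10000.0)×335 + (10000.0/2)×0.18×€137.70 = €6,996,831.65.
Lowest total cost among the candidates is at Q = 1156.0.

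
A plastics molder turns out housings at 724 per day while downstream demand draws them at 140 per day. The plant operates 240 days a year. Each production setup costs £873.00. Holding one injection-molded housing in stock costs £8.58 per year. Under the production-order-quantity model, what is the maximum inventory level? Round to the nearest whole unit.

Annual demand D = 140 × 240 = 33,600.
Production build-up factor (1 − d/p) = 1 − 140/724 = 0.8066.
Q* = √(2DS / (H(1 − d/p))) = √(2 × 33,600 × 873 / (8.58 × 0.8066)).
= √(58,665,600 / 6.9209) ≈ 2911.461.
Maximum inventory = Q*(1 − d/p) = 2911.461 × 0.8066 ≈ 2348.471.

I_max ≈ 2,348 housings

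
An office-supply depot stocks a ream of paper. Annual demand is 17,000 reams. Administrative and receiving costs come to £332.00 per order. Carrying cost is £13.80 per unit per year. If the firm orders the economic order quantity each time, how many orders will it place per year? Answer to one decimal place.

N ≈ 18.8 orders per year

The optimal lot size = √(2DS/H) = √(2 × 17,000 × 332 / 13.8) ≈ 904.42.
Orders per year = D / Q* = 17,000 / 904.42 ≈ 18.797.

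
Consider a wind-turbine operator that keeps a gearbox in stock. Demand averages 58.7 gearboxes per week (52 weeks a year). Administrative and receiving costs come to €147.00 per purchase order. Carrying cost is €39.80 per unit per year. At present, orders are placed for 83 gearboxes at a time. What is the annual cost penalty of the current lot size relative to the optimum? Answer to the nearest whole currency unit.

Extra cost ≈ €1,081 per year

Annual demand D = 58.7 × 52 = 3,052.4.
EOQ = √(2DS/H) = √(2 × 3,052.4 × 147 / 39.8) ≈ 150.16.
Cost at Q* = (D/Q*)S + (Q*/2)H = √(2DSH) ≈ €5,976.35.
Cost at Q = 83: (3,052.4/83)×147 + (83/2)×39.8 = €5,406.06 + €1,651.70 = €7,057.76.
Excess = €7,057.76 − €5,976.35 = €1,081.41.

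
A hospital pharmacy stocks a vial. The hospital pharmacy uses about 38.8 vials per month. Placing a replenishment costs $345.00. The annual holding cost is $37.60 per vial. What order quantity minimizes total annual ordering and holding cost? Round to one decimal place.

Annual demand D = 38.8 × 12 = 465.6.
EOQ = √(2DS / H) = √(2 × 465.6 × 345 / 37.6).
= √(321,264 / 37.6) = √8,544.2553 ≈ 92.435.

Q* ≈ 92.4 vials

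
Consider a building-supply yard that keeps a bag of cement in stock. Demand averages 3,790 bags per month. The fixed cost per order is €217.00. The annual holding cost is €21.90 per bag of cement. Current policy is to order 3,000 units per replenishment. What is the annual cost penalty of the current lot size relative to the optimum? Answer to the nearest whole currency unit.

Extra cost ≈ €15,349 per year

Annual demand D = 3,790 × 12 = 45,480.
EOQ = √(2DS/H) = √(2 × 45,480 × 217 / 21.9) ≈ 949.36.
Cost at Q* = (D/Q*)S + (Q*/2)H = √(2DSH) ≈ €20,791.08.
Cost at Q = 3,000: (45,480/3,000)×217 + (3,000/2)×21.9 = €3,289.72 + €32,850.00 = €36,139.72.
Excess = €36,139.72 − €20,791.08 = €15,348.64.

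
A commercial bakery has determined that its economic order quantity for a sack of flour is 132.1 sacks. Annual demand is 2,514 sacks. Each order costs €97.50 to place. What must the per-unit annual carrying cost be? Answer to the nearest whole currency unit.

The basic EOQ model gives Q* = √(2DS/H); rearrange for the unknown.
From Q* = √(2DS/H): H = 2DS / Q*² = 2 × 2,514 × 97.5 / 132.1² = 28.0927.

H ≈ €28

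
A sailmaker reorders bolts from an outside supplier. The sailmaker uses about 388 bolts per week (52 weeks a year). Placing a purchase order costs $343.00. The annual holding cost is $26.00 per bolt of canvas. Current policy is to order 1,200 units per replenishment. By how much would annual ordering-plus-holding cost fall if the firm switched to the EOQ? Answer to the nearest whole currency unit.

Annual demand D = 388 × 52 = 20,176.
EOQ = √(2DS/H) = √(2 × 20,176 × 343 / 26) ≈ 729.61.
Cost at Q* = (D/Q*)S + (Q*/2)H = √(2DSH) ≈ $18,969.95.
Cost at Q = 1,200: (20,176/1,200)×343 + (1,200/2)×26 = $5,766.97 + $15,600.00 = $21,366.97.
Excess = $21,366.97 − $18,969.95 = $2,397.02.

Extra cost ≈ $2,397 per year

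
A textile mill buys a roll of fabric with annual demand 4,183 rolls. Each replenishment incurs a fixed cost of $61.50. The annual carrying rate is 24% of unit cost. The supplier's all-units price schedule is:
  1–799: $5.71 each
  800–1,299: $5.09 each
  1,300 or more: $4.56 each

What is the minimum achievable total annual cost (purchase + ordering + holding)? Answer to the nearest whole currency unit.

Holding cost per unit per year at price C is H = 0.24·C.
Candidates are each tier's EOQ (if it falls in that tier) and each price-break quantity.
EOQ at $5.71 = 612.7 (feasible in tier 1): TC = 4,183×$5.71 + (4,183/612.7)×61.5 + (612.7/2)×0.24×$5.71 = $24,724.62.
EOQ at $5.09 = 649.0 < 800, so use break Q=800: TC = 4,183×$5.09 + (4,183/800.0)×61.5 + (800.0/2)×0.24×$5.09 = $22,101.68.
EOQ at $4.56 = 685.7 < 1300, so use break Q=1300: TC = 4,183×$4.56 + (4,183/1300.0)×61.5 + (1300.0/2)×0.24×$4.56 = $19,983.73.
Lowest total cost among the candidates is at Q = 1300.0.

TC* ≈ $19,984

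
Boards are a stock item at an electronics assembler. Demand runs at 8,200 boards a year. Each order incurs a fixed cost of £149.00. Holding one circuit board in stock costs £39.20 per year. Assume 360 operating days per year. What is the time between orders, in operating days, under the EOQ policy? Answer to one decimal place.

The optimal lot size = √(2DS/H) = √(2 × 8,200 × 149 / 39.2) ≈ 249.67.
Cycle time = Q*/D × 360 = 249.67 / 8,200 × 360 ≈ 10.961 days.

T ≈ 11.0 days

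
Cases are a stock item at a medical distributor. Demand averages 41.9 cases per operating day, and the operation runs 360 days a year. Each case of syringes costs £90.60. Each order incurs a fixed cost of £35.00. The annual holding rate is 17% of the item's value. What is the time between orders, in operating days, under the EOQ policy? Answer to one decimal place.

T ≈ 6.2 days

Annual demand D = 41.9 × 360 = 15,084.
Holding cost H = 0.17 × £90.60 = £15.4020 per unit per year.
EOQ = √(2DS/H) = √(2 × 15,084 × 35 / 15.402) ≈ 261.83.
Cycle time = Q*/D × 360 = 261.83 / 15,084 × 360 ≈ 6.249 days.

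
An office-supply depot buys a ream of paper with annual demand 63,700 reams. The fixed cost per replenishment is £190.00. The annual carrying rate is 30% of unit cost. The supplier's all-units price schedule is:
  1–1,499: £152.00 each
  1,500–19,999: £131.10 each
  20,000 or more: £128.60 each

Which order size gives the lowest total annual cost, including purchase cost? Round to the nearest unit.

Q* ≈ 1,500 reams

Holding cost per unit per year at price C is H = 0.30·C.
Candidates are each tier's EOQ (if it falls in that tier) and each price-break quantity.
EOQ at £152.00 = 728.6 (feasible in tier 1): TC = 63,700×£152.00 + (63,700/728.6)×190 + (728.6/2)×0.30×£152.00 = £9,715,623.39.
EOQ at £131.10 = 784.5 < 1500, so use break Q=1500: TC = 63,700×£131.10 + (63,700/1500.0)×190 + (1500.0/2)×0.30×£131.10 = £8,388,636.17.
EOQ at £128.60 = 792.1 < 20000, so use break Q=20000: TC = 63,700×£128.60 + (63,700/20000.0)×190 + (20000.0/2)×0.30×£128.60 = £8,578,225.15.
Lowest total cost is £8,388,636.17 at Q = 1500.0.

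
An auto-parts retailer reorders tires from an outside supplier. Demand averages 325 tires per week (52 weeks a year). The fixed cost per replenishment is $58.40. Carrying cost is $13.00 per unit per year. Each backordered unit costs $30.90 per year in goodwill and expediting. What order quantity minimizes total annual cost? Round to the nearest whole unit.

Q* ≈ 464 tires

Annual demand D = 325 × 52 = 16,900.
With planned backorders, Q* = √(2DS/H) · √((H+B)/B).
√(2DS/H) = √(2 × 16,900 × 58.4 / 13) = 389.667.
√((H+B)/B) = √((13+30.9)/30.9) = 1.1919.
Q* ≈ 464.458.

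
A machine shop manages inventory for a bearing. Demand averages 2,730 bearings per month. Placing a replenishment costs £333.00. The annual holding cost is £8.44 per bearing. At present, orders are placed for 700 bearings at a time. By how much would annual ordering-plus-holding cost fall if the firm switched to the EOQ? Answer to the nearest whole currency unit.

Annual demand D = 2,730 × 12 = 32,760.
EOQ = √(2DS/H) = √(2 × 32,760 × 333 / 8.44) ≈ 1607.82.
Cost at Q* = (D/Q*)S + (Q*/2)H = √(2DSH) ≈ £13,570.01.
Cost at Q = 700: (32,760/700)×333 + (700/2)×8.44 = £15,584.40 + £2,954.00 = £18,538.40.
Excess = £18,538.40 − £13,570.01 = £4,968.39.

Extra cost ≈ £4,968 per year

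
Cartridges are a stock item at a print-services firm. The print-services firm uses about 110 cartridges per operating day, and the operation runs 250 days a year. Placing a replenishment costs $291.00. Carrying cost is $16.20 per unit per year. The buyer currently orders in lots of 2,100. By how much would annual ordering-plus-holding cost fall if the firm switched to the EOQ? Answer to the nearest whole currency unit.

Extra cost ≈ $4,719 per year

Annual demand D = 110 × 250 = 27,500.
EOQ = √(2DS/H) = √(2 × 27,500 × 291 / 16.2) ≈ 993.96.
Cost at Q* = (D/Q*)S + (Q*/2)H = √(2DSH) ≈ $16,102.20.
Cost at Q = 2,100: (27,500/2,100)×291 + (2,100/2)×16.2 = $3,810.71 + $17,010.00 = $20,820.71.
Excess = $20,820.71 − $16,102.20 = $4,718.51.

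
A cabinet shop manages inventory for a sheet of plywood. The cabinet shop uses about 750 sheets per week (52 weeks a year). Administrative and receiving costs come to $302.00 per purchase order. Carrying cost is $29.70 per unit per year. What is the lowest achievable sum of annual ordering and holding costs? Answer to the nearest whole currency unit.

TC* ≈ $26,450

Annual demand D = 750 × 52 = 39,000.
The optimal lot size = √(2DS/H) = √(2 × 39,000 × 302 / 29.7) ≈ 890.58.
At the optimum the two cost components are equal, so total cost = 2·(Q*/2)H = Q*·H.
Minimum total = √(2DSH) = √(2 × 39,000 × 302 × 29.7) ≈ 26450.202.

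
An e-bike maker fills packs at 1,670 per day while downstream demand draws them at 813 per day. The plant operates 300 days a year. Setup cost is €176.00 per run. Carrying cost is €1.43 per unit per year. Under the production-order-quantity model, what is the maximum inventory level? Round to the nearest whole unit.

I_max ≈ 5,551 packs

Annual demand D = 813 × 300 = 243,900.
Production build-up factor (1 − d/p) = 1 − 813/1,670 = 0.5132.
Q* = √(2DS / (H(1 − d/p))) = √(2 × 243,900 × 176 / (1.43 × 0.5132)).
= √(85,852,800 / 0.7338) ≈ 10816.258.
Maximum inventory = Q*(1 − d/p) = 10816.258 × 0.5132 ≈ 5550.619.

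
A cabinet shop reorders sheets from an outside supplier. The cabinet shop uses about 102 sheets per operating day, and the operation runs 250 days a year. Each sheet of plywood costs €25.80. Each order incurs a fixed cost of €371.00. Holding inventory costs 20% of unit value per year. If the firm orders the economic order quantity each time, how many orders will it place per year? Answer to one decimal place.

Annual demand D = 102 × 250 = 25,500.
Holding cost H = 0.20 × €25.80 = €5.1600 per unit per year.
The optimal lot size = √(2DS/H) = √(2 × 25,500 × 371 / 5.16) ≈ 1914.90.
Orders per year = D / Q* = 25,500 / 1914.90 ≈ 13.317.

N ≈ 13.3 orders per year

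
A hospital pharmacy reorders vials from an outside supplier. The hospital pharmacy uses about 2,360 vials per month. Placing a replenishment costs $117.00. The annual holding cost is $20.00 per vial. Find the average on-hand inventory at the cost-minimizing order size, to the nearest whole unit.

Average inventory ≈ 288 vials

Annual demand D = 2,360 × 12 = 28,320.
Q* = √(2DS/H) = √(2 × 28,320 × 117 / 20) ≈ 575.62.
Average inventory = Q*/2 ≈ 575.62 / 2 = 287.812.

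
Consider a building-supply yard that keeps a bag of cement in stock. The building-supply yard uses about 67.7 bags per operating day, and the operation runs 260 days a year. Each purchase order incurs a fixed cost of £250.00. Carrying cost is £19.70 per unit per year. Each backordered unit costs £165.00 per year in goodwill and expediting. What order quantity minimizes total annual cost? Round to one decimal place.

Annual demand D = 67.7 × 260 = 17,602.
With planned backorders, Q* = √(2DS/H) · √((H+B)/B).
√(2DS/H) = √(2 × 17,602 × 250 / 19.7) = 668.395.
√((H+B)/B) = √((19.7+165)/165) = 1.0580.
Q* ≈ 707.171.

Q* ≈ 707.2 bags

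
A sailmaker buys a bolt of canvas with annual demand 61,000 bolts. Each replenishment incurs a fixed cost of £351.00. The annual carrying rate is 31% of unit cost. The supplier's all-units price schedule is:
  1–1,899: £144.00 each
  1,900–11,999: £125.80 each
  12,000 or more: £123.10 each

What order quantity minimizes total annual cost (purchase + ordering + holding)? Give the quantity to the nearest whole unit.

Holding cost per unit per year at price C is H = 0.31·C.
Evaluate total cost at each tier's feasible EOQ or, if the EOQ is below the tier, at the tier's minimum quantity.
EOQ at £144.00 = 979.4 (feasible in tier 1): TC = 61,000×£144.00 + (61,000/979.4)×351 + (979.4/2)×0.31×£144.00 = £8,827,721.55.
EOQ at £125.80 = 1047.9 < 1900, so use break Q=1900: TC = 61,000×£125.80 + (61,000/1900.0)×351 + (1900.0/2)×0.31×£125.80 = £7,722,117.05.
EOQ at £123.10 = 1059.3 < 12000, so use break Q=12000: TC = 61,000×£123.10 + (61,000/12000.0)×351 + (12000.0/2)×0.31×£123.10 = £7,739,850.25.
Lowest total cost is £7,722,117.05 at Q = 1900.0.

Q* ≈ 1,900 bolts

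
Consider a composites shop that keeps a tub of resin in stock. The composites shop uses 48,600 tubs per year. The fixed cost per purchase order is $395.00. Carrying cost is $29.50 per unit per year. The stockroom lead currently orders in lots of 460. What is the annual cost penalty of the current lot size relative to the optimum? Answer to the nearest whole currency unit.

Extra cost ≈ $14,863 per year

EOQ = √(2DS/H) = √(2 × 48,600 × 395 / 29.5) ≈ 1140.83.
Cost at Q* = (D/Q*)S + (Q*/2)H = √(2DSH) ≈ $33,654.46.
Cost at Q = 460: (48,600/460)×395 + (460/2)×29.5 = $41,732.61 + $6,785.00 = $48,517.61.
Excess = $48,517.61 − $33,654.46 = $14,863.14.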